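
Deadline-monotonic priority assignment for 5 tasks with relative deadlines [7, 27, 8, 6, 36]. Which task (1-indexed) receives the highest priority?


Sort tasks by relative deadline (ascending):
  Task 4: deadline = 6
  Task 1: deadline = 7
  Task 3: deadline = 8
  Task 2: deadline = 27
  Task 5: deadline = 36
Priority order (highest first): [4, 1, 3, 2, 5]
Highest priority task = 4

4


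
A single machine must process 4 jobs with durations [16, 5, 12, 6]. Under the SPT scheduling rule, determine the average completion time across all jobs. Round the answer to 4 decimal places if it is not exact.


Sort jobs by processing time (SPT order): [5, 6, 12, 16]
Compute completion times sequentially:
  Job 1: processing = 5, completes at 5
  Job 2: processing = 6, completes at 11
  Job 3: processing = 12, completes at 23
  Job 4: processing = 16, completes at 39
Sum of completion times = 78
Average completion time = 78/4 = 19.5

19.5


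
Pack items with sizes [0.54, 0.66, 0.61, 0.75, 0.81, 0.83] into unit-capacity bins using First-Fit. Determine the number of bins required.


Place items sequentially using First-Fit:
  Item 0.54 -> new Bin 1
  Item 0.66 -> new Bin 2
  Item 0.61 -> new Bin 3
  Item 0.75 -> new Bin 4
  Item 0.81 -> new Bin 5
  Item 0.83 -> new Bin 6
Total bins used = 6

6


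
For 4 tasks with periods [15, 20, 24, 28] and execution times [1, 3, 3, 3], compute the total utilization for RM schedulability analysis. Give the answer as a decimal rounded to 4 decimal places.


Compute individual utilizations (exact fractions):
  Task 1: C/T = 1/15 (approx. 0.0667)
  Task 2: C/T = 3/20 (approx. 0.15)
  Task 3: C/T = 3/24 = 1/8 (approx. 0.125)
  Task 4: C/T = 3/28 (approx. 0.1071)
Total utilization U = 1/15 + 3/20 + 1/8 + 3/28 = 377/840
Rounded to 4 decimal places: U = 0.4488
RM (Liu & Layland) bound for 4 tasks = 0.756828; compare with U = 377/840 (approx. 0.448810)
U <= bound, so schedulable by RM sufficient condition.

0.4488


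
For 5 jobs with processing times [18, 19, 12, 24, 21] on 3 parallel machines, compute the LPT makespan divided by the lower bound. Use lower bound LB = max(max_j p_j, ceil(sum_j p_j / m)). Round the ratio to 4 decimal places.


LPT order: [24, 21, 19, 18, 12]
Machine loads after assignment: [24, 33, 37]
LPT makespan = 37
Lower bound = max(max_job, ceil(total/3)) = max(24, 32) = 32
Ratio = 37 / 32 = 1.1563

1.1563


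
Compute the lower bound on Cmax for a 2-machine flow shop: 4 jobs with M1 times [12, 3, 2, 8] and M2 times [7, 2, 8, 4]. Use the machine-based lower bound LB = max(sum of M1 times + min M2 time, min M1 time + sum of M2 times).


LB1 = sum(M1 times) + min(M2 times) = 25 + 2 = 27
LB2 = min(M1 times) + sum(M2 times) = 2 + 21 = 23
Lower bound = max(LB1, LB2) = max(27, 23) = 27

27


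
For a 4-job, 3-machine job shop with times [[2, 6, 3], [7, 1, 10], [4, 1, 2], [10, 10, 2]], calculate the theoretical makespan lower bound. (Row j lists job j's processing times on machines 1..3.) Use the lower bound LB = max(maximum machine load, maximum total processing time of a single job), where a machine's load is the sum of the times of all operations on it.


Machine loads:
  Machine 1: 2 + 7 + 4 + 10 = 23
  Machine 2: 6 + 1 + 1 + 10 = 18
  Machine 3: 3 + 10 + 2 + 2 = 17
Max machine load = 23
Job totals:
  Job 1: 11
  Job 2: 18
  Job 3: 7
  Job 4: 22
Max job total = 22
Lower bound = max(23, 22) = 23

23


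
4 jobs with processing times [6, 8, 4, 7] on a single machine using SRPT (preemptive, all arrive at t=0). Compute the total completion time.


Since all jobs arrive at t=0, SRPT equals SPT ordering.
SPT order: [4, 6, 7, 8]
Completion times:
  Job 1: p=4, C=4
  Job 2: p=6, C=10
  Job 3: p=7, C=17
  Job 4: p=8, C=25
Total completion time = 4 + 10 + 17 + 25 = 56

56


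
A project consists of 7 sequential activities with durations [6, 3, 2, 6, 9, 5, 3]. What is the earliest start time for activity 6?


Activity 6 starts after activities 1 through 5 complete.
Predecessor durations: [6, 3, 2, 6, 9]
ES = 6 + 3 + 2 + 6 + 9 = 26

26


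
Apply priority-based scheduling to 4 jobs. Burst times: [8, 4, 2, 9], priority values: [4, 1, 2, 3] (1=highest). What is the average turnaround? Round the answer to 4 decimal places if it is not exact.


Sort by priority (ascending = highest first):
Order: [(1, 4), (2, 2), (3, 9), (4, 8)]
Completion times:
  Priority 1, burst=4, C=4
  Priority 2, burst=2, C=6
  Priority 3, burst=9, C=15
  Priority 4, burst=8, C=23
Average turnaround = 48/4 = 12.0

12.0


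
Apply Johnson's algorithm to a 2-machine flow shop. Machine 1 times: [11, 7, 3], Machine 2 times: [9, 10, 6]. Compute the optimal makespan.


Apply Johnson's rule:
  Group 1 (a <= b): [(3, 3, 6), (2, 7, 10)]
  Group 2 (a > b): [(1, 11, 9)]
Optimal job order: [3, 2, 1]
Schedule:
  Job 3: M1 done at 3, M2 done at 9
  Job 2: M1 done at 10, M2 done at 20
  Job 1: M1 done at 21, M2 done at 30
Makespan = 30

30


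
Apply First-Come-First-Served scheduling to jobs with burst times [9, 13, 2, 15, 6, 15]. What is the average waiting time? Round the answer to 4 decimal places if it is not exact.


FCFS order (as given): [9, 13, 2, 15, 6, 15]
Waiting times:
  Job 1: wait = 0
  Job 2: wait = 9
  Job 3: wait = 22
  Job 4: wait = 24
  Job 5: wait = 39
  Job 6: wait = 45
Sum of waiting times = 139
Average waiting time = 139/6 = 23.1667

23.1667


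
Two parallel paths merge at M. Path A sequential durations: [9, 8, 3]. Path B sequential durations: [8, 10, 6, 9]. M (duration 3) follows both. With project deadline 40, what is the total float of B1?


Forward pass: ES(B1) = sum of predecessors on chain B = 0
EF = ES + duration = 0 + 8 = 8
Backward pass: LF(M) = deadline = 40; LS(M) = 40 - 3 = 37
LF(B1) = LS(M) - sum(successors on chain B) = 37 - 25 = 12
LS = LF - duration = 12 - 8 = 4
Total float = LS - ES = 4 - 0 = 4

4


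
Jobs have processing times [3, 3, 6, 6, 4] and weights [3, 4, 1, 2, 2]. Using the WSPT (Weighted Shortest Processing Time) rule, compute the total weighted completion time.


Compute p/w ratios and sort ascending (WSPT): [(3, 4), (3, 3), (4, 2), (6, 2), (6, 1)]
Compute weighted completion times:
  Job (p=3,w=4): C=3, w*C=4*3=12
  Job (p=3,w=3): C=6, w*C=3*6=18
  Job (p=4,w=2): C=10, w*C=2*10=20
  Job (p=6,w=2): C=16, w*C=2*16=32
  Job (p=6,w=1): C=22, w*C=1*22=22
Total weighted completion time = 104

104


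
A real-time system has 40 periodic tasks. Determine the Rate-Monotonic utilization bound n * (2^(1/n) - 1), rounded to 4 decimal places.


Compute 2^(1/40) = 1.0174796921
Subtract 1: 1.0174796921 - 1 = 0.0174796921
Multiply by n: 40 * 0.0174796921 = 0.6991876840
Round to 4 dp: 0.6992

0.6992


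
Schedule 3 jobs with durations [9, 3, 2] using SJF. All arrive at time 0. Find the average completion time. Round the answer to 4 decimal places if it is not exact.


SJF order (ascending): [2, 3, 9]
Completion times:
  Job 1: burst=2, C=2
  Job 2: burst=3, C=5
  Job 3: burst=9, C=14
Average completion = 21/3 = 7.0

7.0


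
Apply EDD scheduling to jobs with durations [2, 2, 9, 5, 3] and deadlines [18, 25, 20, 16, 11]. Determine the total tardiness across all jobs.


Sort by due date (EDD order): [(3, 11), (5, 16), (2, 18), (9, 20), (2, 25)]
Compute completion times and tardiness:
  Job 1: p=3, d=11, C=3, tardiness=max(0,3-11)=0
  Job 2: p=5, d=16, C=8, tardiness=max(0,8-16)=0
  Job 3: p=2, d=18, C=10, tardiness=max(0,10-18)=0
  Job 4: p=9, d=20, C=19, tardiness=max(0,19-20)=0
  Job 5: p=2, d=25, C=21, tardiness=max(0,21-25)=0
Total tardiness = 0

0


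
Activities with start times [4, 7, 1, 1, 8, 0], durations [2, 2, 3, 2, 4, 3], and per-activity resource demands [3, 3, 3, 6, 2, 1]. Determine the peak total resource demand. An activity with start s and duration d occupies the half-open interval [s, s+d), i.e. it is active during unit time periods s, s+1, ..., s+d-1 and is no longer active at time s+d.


Each activity i is active on [start_i, start_i + duration_i).
Compute total resource usage per time slot:
  t=0: active resources = [1], total = 1
  t=1: active resources = [3, 6, 1], total = 10
  t=2: active resources = [3, 6, 1], total = 10
  t=3: active resources = [3], total = 3
  t=4: active resources = [3], total = 3
  t=5: active resources = [3], total = 3
  t=6: active resources = [], total = 0
  t=7: active resources = [3], total = 3
  t=8: active resources = [3, 2], total = 5
  t=9: active resources = [2], total = 2
  t=10: active resources = [2], total = 2
  t=11: active resources = [2], total = 2
Peak resource demand = 10

10


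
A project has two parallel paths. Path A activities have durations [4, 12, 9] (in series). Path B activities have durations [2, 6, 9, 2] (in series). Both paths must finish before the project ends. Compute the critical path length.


Path A total = 4 + 12 + 9 = 25
Path B total = 2 + 6 + 9 + 2 = 19
Critical path = longest path = max(25, 19) = 25

25


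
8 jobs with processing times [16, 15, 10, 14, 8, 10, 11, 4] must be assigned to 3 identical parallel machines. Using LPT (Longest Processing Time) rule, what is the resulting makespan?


Sort jobs in decreasing order (LPT): [16, 15, 14, 11, 10, 10, 8, 4]
Assign each job to the least loaded machine:
  Machine 1: jobs [16, 10], load = 26
  Machine 2: jobs [15, 10, 8], load = 33
  Machine 3: jobs [14, 11, 4], load = 29
Makespan = max load = 33

33


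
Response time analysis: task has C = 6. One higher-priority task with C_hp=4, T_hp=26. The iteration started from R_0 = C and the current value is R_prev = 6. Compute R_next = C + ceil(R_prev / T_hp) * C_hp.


R_next = C + ceil(R_prev / T_hp) * C_hp
ceil(6 / 26) = ceil(0.2308) = 1
Interference = 1 * 4 = 4
R_next = 6 + 4 = 10

10


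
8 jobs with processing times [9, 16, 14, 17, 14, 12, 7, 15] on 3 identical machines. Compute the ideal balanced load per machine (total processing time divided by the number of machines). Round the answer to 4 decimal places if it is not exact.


Total processing time = 9 + 16 + 14 + 17 + 14 + 12 + 7 + 15 = 104
Number of machines = 3
Ideal balanced load = 104 / 3 = 34.6667

34.6667


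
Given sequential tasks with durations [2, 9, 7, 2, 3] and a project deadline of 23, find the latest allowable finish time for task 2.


LF(activity 2) = deadline - sum of successor durations
Successors: activities 3 through 5 with durations [7, 2, 3]
Sum of successor durations = 12
LF = 23 - 12 = 11

11


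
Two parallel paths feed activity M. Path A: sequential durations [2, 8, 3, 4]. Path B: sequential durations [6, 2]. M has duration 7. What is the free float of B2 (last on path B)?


ES(B2) = sum of predecessors on chain B = 6
EF(B2) = ES + duration = 6 + 2 = 8
Successor of B2 is M. ES(M) = max(sum(A), sum(B)) = max(17, 8) = 17
Free float = ES(successor) - EF(current) = 17 - 8 = 9

9


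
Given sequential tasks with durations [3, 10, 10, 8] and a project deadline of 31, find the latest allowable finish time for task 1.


LF(activity 1) = deadline - sum of successor durations
Successors: activities 2 through 4 with durations [10, 10, 8]
Sum of successor durations = 28
LF = 31 - 28 = 3

3


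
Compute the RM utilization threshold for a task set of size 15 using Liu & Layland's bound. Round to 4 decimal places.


Compute 2^(1/15) = 1.0472941228
Subtract 1: 1.0472941228 - 1 = 0.0472941228
Multiply by n: 15 * 0.0472941228 = 0.7094118420
Round to 4 dp: 0.7094

0.7094


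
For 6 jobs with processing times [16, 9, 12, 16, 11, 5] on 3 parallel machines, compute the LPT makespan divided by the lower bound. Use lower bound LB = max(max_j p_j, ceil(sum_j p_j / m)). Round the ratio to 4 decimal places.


LPT order: [16, 16, 12, 11, 9, 5]
Machine loads after assignment: [25, 21, 23]
LPT makespan = 25
Lower bound = max(max_job, ceil(total/3)) = max(16, 23) = 23
Ratio = 25 / 23 = 1.087

1.087


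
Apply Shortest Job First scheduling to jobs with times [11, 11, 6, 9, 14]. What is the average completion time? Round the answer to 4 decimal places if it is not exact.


SJF order (ascending): [6, 9, 11, 11, 14]
Completion times:
  Job 1: burst=6, C=6
  Job 2: burst=9, C=15
  Job 3: burst=11, C=26
  Job 4: burst=11, C=37
  Job 5: burst=14, C=51
Average completion = 135/5 = 27.0

27.0


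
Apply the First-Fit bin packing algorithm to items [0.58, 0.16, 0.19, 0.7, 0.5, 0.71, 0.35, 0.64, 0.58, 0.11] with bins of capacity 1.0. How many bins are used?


Place items sequentially using First-Fit:
  Item 0.58 -> new Bin 1
  Item 0.16 -> Bin 1 (now 0.74)
  Item 0.19 -> Bin 1 (now 0.93)
  Item 0.7 -> new Bin 2
  Item 0.5 -> new Bin 3
  Item 0.71 -> new Bin 4
  Item 0.35 -> Bin 3 (now 0.85)
  Item 0.64 -> new Bin 5
  Item 0.58 -> new Bin 6
  Item 0.11 -> Bin 2 (now 0.81)
Total bins used = 6

6


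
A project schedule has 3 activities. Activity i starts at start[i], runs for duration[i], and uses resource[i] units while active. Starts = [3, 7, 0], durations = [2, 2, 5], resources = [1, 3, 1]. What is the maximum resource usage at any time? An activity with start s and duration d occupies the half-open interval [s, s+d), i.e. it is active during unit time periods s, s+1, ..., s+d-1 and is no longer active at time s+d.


Each activity i is active on [start_i, start_i + duration_i).
Compute total resource usage per time slot:
  t=0: active resources = [1], total = 1
  t=1: active resources = [1], total = 1
  t=2: active resources = [1], total = 1
  t=3: active resources = [1, 1], total = 2
  t=4: active resources = [1, 1], total = 2
  t=5: active resources = [], total = 0
  t=6: active resources = [], total = 0
  t=7: active resources = [3], total = 3
  t=8: active resources = [3], total = 3
Peak resource demand = 3

3


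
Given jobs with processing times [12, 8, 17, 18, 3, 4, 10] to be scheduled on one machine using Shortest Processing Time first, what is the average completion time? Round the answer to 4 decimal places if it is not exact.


Sort jobs by processing time (SPT order): [3, 4, 8, 10, 12, 17, 18]
Compute completion times sequentially:
  Job 1: processing = 3, completes at 3
  Job 2: processing = 4, completes at 7
  Job 3: processing = 8, completes at 15
  Job 4: processing = 10, completes at 25
  Job 5: processing = 12, completes at 37
  Job 6: processing = 17, completes at 54
  Job 7: processing = 18, completes at 72
Sum of completion times = 213
Average completion time = 213/7 = 30.4286

30.4286


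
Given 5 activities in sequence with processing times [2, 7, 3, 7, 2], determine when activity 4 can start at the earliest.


Activity 4 starts after activities 1 through 3 complete.
Predecessor durations: [2, 7, 3]
ES = 2 + 7 + 3 = 12

12


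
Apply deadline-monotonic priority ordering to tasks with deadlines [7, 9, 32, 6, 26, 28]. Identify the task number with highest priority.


Sort tasks by relative deadline (ascending):
  Task 4: deadline = 6
  Task 1: deadline = 7
  Task 2: deadline = 9
  Task 5: deadline = 26
  Task 6: deadline = 28
  Task 3: deadline = 32
Priority order (highest first): [4, 1, 2, 5, 6, 3]
Highest priority task = 4

4


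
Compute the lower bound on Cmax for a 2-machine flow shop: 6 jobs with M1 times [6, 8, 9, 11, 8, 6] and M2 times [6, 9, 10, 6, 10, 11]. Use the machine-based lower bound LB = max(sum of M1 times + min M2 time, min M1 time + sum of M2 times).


LB1 = sum(M1 times) + min(M2 times) = 48 + 6 = 54
LB2 = min(M1 times) + sum(M2 times) = 6 + 52 = 58
Lower bound = max(LB1, LB2) = max(54, 58) = 58

58


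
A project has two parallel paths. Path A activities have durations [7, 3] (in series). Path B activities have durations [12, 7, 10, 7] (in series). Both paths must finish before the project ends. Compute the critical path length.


Path A total = 7 + 3 = 10
Path B total = 12 + 7 + 10 + 7 = 36
Critical path = longest path = max(10, 36) = 36

36


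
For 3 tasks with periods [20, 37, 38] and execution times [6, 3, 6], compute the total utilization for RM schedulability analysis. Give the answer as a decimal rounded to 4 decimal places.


Compute individual utilizations (exact fractions):
  Task 1: C/T = 6/20 = 3/10 (approx. 0.3)
  Task 2: C/T = 3/37 (approx. 0.0811)
  Task 3: C/T = 6/38 = 3/19 (approx. 0.1579)
Total utilization U = 3/10 + 3/37 + 3/19 = 3789/7030
Rounded to 4 decimal places: U = 0.5390
RM (Liu & Layland) bound for 3 tasks = 0.779763; compare with U = 3789/7030 (approx. 0.538976)
U <= bound, so schedulable by RM sufficient condition.

0.5390


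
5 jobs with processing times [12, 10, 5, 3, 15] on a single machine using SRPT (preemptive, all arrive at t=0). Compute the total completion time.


Since all jobs arrive at t=0, SRPT equals SPT ordering.
SPT order: [3, 5, 10, 12, 15]
Completion times:
  Job 1: p=3, C=3
  Job 2: p=5, C=8
  Job 3: p=10, C=18
  Job 4: p=12, C=30
  Job 5: p=15, C=45
Total completion time = 3 + 8 + 18 + 30 + 45 = 104

104


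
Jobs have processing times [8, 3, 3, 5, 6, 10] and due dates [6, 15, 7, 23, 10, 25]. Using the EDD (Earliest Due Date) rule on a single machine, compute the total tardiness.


Sort by due date (EDD order): [(8, 6), (3, 7), (6, 10), (3, 15), (5, 23), (10, 25)]
Compute completion times and tardiness:
  Job 1: p=8, d=6, C=8, tardiness=max(0,8-6)=2
  Job 2: p=3, d=7, C=11, tardiness=max(0,11-7)=4
  Job 3: p=6, d=10, C=17, tardiness=max(0,17-10)=7
  Job 4: p=3, d=15, C=20, tardiness=max(0,20-15)=5
  Job 5: p=5, d=23, C=25, tardiness=max(0,25-23)=2
  Job 6: p=10, d=25, C=35, tardiness=max(0,35-25)=10
Total tardiness = 30

30


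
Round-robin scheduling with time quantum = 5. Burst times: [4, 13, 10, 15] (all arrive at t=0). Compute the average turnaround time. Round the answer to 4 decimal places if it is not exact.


Time quantum = 5
Execution trace:
  J1 runs 4 units, time = 4
  J2 runs 5 units, time = 9
  J3 runs 5 units, time = 14
  J4 runs 5 units, time = 19
  J2 runs 5 units, time = 24
  J3 runs 5 units, time = 29
  J4 runs 5 units, time = 34
  J2 runs 3 units, time = 37
  J4 runs 5 units, time = 42
Finish times: [4, 37, 29, 42]
Average turnaround = 112/4 = 28.0

28.0


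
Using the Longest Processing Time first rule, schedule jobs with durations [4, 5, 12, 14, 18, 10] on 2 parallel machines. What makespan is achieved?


Sort jobs in decreasing order (LPT): [18, 14, 12, 10, 5, 4]
Assign each job to the least loaded machine:
  Machine 1: jobs [18, 10, 4], load = 32
  Machine 2: jobs [14, 12, 5], load = 31
Makespan = max load = 32

32


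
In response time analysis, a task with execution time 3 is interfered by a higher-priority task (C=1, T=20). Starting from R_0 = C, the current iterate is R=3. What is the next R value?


R_next = C + ceil(R_prev / T_hp) * C_hp
ceil(3 / 20) = ceil(0.15) = 1
Interference = 1 * 1 = 1
R_next = 3 + 1 = 4

4


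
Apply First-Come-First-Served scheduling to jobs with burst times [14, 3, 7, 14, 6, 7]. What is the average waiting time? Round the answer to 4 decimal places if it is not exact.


FCFS order (as given): [14, 3, 7, 14, 6, 7]
Waiting times:
  Job 1: wait = 0
  Job 2: wait = 14
  Job 3: wait = 17
  Job 4: wait = 24
  Job 5: wait = 38
  Job 6: wait = 44
Sum of waiting times = 137
Average waiting time = 137/6 = 22.8333

22.8333


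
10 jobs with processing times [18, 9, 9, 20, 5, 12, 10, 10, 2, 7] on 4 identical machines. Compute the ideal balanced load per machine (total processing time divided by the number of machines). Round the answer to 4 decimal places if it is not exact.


Total processing time = 18 + 9 + 9 + 20 + 5 + 12 + 10 + 10 + 2 + 7 = 102
Number of machines = 4
Ideal balanced load = 102 / 4 = 25.5

25.5


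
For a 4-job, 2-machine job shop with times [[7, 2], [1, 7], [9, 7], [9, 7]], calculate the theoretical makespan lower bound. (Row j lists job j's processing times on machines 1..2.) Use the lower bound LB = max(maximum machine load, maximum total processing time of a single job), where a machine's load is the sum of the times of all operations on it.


Machine loads:
  Machine 1: 7 + 1 + 9 + 9 = 26
  Machine 2: 2 + 7 + 7 + 7 = 23
Max machine load = 26
Job totals:
  Job 1: 9
  Job 2: 8
  Job 3: 16
  Job 4: 16
Max job total = 16
Lower bound = max(26, 16) = 26

26


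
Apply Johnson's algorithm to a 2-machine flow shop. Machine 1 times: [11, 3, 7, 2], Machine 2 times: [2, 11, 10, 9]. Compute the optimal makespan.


Apply Johnson's rule:
  Group 1 (a <= b): [(4, 2, 9), (2, 3, 11), (3, 7, 10)]
  Group 2 (a > b): [(1, 11, 2)]
Optimal job order: [4, 2, 3, 1]
Schedule:
  Job 4: M1 done at 2, M2 done at 11
  Job 2: M1 done at 5, M2 done at 22
  Job 3: M1 done at 12, M2 done at 32
  Job 1: M1 done at 23, M2 done at 34
Makespan = 34

34


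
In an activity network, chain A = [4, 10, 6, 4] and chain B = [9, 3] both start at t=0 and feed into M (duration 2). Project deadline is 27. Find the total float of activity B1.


Forward pass: ES(B1) = sum of predecessors on chain B = 0
EF = ES + duration = 0 + 9 = 9
Backward pass: LF(M) = deadline = 27; LS(M) = 27 - 2 = 25
LF(B1) = LS(M) - sum(successors on chain B) = 25 - 3 = 22
LS = LF - duration = 22 - 9 = 13
Total float = LS - ES = 13 - 0 = 13

13


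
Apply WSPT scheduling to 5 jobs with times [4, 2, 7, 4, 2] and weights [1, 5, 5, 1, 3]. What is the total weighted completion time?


Compute p/w ratios and sort ascending (WSPT): [(2, 5), (2, 3), (7, 5), (4, 1), (4, 1)]
Compute weighted completion times:
  Job (p=2,w=5): C=2, w*C=5*2=10
  Job (p=2,w=3): C=4, w*C=3*4=12
  Job (p=7,w=5): C=11, w*C=5*11=55
  Job (p=4,w=1): C=15, w*C=1*15=15
  Job (p=4,w=1): C=19, w*C=1*19=19
Total weighted completion time = 111

111


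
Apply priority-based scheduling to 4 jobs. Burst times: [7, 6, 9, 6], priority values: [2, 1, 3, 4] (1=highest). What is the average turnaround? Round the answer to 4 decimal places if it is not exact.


Sort by priority (ascending = highest first):
Order: [(1, 6), (2, 7), (3, 9), (4, 6)]
Completion times:
  Priority 1, burst=6, C=6
  Priority 2, burst=7, C=13
  Priority 3, burst=9, C=22
  Priority 4, burst=6, C=28
Average turnaround = 69/4 = 17.25

17.25


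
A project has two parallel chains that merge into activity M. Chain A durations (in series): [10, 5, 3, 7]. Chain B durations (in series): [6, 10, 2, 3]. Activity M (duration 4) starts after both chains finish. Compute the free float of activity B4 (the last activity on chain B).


ES(B4) = sum of predecessors on chain B = 18
EF(B4) = ES + duration = 18 + 3 = 21
Successor of B4 is M. ES(M) = max(sum(A), sum(B)) = max(25, 21) = 25
Free float = ES(successor) - EF(current) = 25 - 21 = 4

4


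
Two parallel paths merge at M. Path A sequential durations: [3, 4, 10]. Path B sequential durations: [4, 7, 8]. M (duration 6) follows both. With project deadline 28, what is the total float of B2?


Forward pass: ES(B2) = sum of predecessors on chain B = 4
EF = ES + duration = 4 + 7 = 11
Backward pass: LF(M) = deadline = 28; LS(M) = 28 - 6 = 22
LF(B2) = LS(M) - sum(successors on chain B) = 22 - 8 = 14
LS = LF - duration = 14 - 7 = 7
Total float = LS - ES = 7 - 4 = 3

3


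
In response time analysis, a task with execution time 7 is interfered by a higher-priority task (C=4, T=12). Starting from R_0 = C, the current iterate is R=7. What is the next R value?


R_next = C + ceil(R_prev / T_hp) * C_hp
ceil(7 / 12) = ceil(0.5833) = 1
Interference = 1 * 4 = 4
R_next = 7 + 4 = 11

11


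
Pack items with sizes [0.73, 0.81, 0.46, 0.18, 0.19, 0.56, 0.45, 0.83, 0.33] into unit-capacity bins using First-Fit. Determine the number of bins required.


Place items sequentially using First-Fit:
  Item 0.73 -> new Bin 1
  Item 0.81 -> new Bin 2
  Item 0.46 -> new Bin 3
  Item 0.18 -> Bin 1 (now 0.91)
  Item 0.19 -> Bin 2 (now 1.0)
  Item 0.56 -> new Bin 4
  Item 0.45 -> Bin 3 (now 0.91)
  Item 0.83 -> new Bin 5
  Item 0.33 -> Bin 4 (now 0.89)
Total bins used = 5

5


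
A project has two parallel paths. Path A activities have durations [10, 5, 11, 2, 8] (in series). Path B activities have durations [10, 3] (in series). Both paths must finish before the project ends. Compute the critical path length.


Path A total = 10 + 5 + 11 + 2 + 8 = 36
Path B total = 10 + 3 = 13
Critical path = longest path = max(36, 13) = 36

36


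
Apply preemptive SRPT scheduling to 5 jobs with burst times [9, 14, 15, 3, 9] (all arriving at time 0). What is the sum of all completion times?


Since all jobs arrive at t=0, SRPT equals SPT ordering.
SPT order: [3, 9, 9, 14, 15]
Completion times:
  Job 1: p=3, C=3
  Job 2: p=9, C=12
  Job 3: p=9, C=21
  Job 4: p=14, C=35
  Job 5: p=15, C=50
Total completion time = 3 + 12 + 21 + 35 + 50 = 121

121


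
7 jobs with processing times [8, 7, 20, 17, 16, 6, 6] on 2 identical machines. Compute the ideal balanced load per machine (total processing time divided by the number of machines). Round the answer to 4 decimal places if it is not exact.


Total processing time = 8 + 7 + 20 + 17 + 16 + 6 + 6 = 80
Number of machines = 2
Ideal balanced load = 80 / 2 = 40.0

40.0


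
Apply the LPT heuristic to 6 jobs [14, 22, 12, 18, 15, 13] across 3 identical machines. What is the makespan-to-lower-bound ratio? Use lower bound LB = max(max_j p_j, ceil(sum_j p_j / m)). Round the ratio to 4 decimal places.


LPT order: [22, 18, 15, 14, 13, 12]
Machine loads after assignment: [34, 31, 29]
LPT makespan = 34
Lower bound = max(max_job, ceil(total/3)) = max(22, 32) = 32
Ratio = 34 / 32 = 1.0625

1.0625


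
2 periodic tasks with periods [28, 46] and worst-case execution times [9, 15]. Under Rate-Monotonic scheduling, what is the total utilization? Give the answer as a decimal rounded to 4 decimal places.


Compute individual utilizations (exact fractions):
  Task 1: C/T = 9/28 (approx. 0.3214)
  Task 2: C/T = 15/46 (approx. 0.3261)
Total utilization U = 9/28 + 15/46 = 417/644
Rounded to 4 decimal places: U = 0.6475
RM (Liu & Layland) bound for 2 tasks = 0.828427; compare with U = 417/644 (approx. 0.647516)
U <= bound, so schedulable by RM sufficient condition.

0.6475


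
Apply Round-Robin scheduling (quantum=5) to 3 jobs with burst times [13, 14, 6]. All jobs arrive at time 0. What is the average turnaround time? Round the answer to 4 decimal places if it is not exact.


Time quantum = 5
Execution trace:
  J1 runs 5 units, time = 5
  J2 runs 5 units, time = 10
  J3 runs 5 units, time = 15
  J1 runs 5 units, time = 20
  J2 runs 5 units, time = 25
  J3 runs 1 units, time = 26
  J1 runs 3 units, time = 29
  J2 runs 4 units, time = 33
Finish times: [29, 33, 26]
Average turnaround = 88/3 = 29.3333

29.3333


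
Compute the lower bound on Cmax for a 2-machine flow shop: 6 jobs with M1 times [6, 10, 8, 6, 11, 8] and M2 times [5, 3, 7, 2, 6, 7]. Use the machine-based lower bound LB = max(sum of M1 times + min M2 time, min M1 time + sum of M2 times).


LB1 = sum(M1 times) + min(M2 times) = 49 + 2 = 51
LB2 = min(M1 times) + sum(M2 times) = 6 + 30 = 36
Lower bound = max(LB1, LB2) = max(51, 36) = 51

51


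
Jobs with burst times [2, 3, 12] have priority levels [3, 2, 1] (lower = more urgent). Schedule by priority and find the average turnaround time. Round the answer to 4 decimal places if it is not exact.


Sort by priority (ascending = highest first):
Order: [(1, 12), (2, 3), (3, 2)]
Completion times:
  Priority 1, burst=12, C=12
  Priority 2, burst=3, C=15
  Priority 3, burst=2, C=17
Average turnaround = 44/3 = 14.6667

14.6667


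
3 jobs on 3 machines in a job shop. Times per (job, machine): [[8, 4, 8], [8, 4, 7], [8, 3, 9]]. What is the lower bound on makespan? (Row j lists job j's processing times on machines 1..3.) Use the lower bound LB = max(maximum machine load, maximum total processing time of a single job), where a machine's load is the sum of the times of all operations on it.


Machine loads:
  Machine 1: 8 + 8 + 8 = 24
  Machine 2: 4 + 4 + 3 = 11
  Machine 3: 8 + 7 + 9 = 24
Max machine load = 24
Job totals:
  Job 1: 20
  Job 2: 19
  Job 3: 20
Max job total = 20
Lower bound = max(24, 20) = 24

24


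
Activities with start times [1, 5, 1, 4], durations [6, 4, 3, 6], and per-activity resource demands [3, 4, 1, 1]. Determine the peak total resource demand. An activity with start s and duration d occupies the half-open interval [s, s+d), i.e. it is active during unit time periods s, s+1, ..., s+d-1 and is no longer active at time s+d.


Each activity i is active on [start_i, start_i + duration_i).
Compute total resource usage per time slot:
  t=0: active resources = [], total = 0
  t=1: active resources = [3, 1], total = 4
  t=2: active resources = [3, 1], total = 4
  t=3: active resources = [3, 1], total = 4
  t=4: active resources = [3, 1], total = 4
  t=5: active resources = [3, 4, 1], total = 8
  t=6: active resources = [3, 4, 1], total = 8
  t=7: active resources = [4, 1], total = 5
  t=8: active resources = [4, 1], total = 5
  t=9: active resources = [1], total = 1
Peak resource demand = 8

8


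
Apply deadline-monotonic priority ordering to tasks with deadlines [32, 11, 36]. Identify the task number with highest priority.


Sort tasks by relative deadline (ascending):
  Task 2: deadline = 11
  Task 1: deadline = 32
  Task 3: deadline = 36
Priority order (highest first): [2, 1, 3]
Highest priority task = 2

2


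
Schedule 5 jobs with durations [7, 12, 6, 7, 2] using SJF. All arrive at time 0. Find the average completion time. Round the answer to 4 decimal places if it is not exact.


SJF order (ascending): [2, 6, 7, 7, 12]
Completion times:
  Job 1: burst=2, C=2
  Job 2: burst=6, C=8
  Job 3: burst=7, C=15
  Job 4: burst=7, C=22
  Job 5: burst=12, C=34
Average completion = 81/5 = 16.2

16.2


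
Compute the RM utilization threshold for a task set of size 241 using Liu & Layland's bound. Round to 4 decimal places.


Compute 2^(1/241) = 1.0028802694
Subtract 1: 1.0028802694 - 1 = 0.0028802694
Multiply by n: 241 * 0.0028802694 = 0.6941449254
Round to 4 dp: 0.6941

0.6941


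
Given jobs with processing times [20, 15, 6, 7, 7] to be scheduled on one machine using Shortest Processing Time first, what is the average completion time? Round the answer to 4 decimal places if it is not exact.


Sort jobs by processing time (SPT order): [6, 7, 7, 15, 20]
Compute completion times sequentially:
  Job 1: processing = 6, completes at 6
  Job 2: processing = 7, completes at 13
  Job 3: processing = 7, completes at 20
  Job 4: processing = 15, completes at 35
  Job 5: processing = 20, completes at 55
Sum of completion times = 129
Average completion time = 129/5 = 25.8

25.8


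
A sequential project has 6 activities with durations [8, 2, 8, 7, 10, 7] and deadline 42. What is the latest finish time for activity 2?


LF(activity 2) = deadline - sum of successor durations
Successors: activities 3 through 6 with durations [8, 7, 10, 7]
Sum of successor durations = 32
LF = 42 - 32 = 10

10


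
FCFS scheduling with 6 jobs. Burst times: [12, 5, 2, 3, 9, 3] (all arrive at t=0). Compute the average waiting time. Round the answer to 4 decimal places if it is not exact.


FCFS order (as given): [12, 5, 2, 3, 9, 3]
Waiting times:
  Job 1: wait = 0
  Job 2: wait = 12
  Job 3: wait = 17
  Job 4: wait = 19
  Job 5: wait = 22
  Job 6: wait = 31
Sum of waiting times = 101
Average waiting time = 101/6 = 16.8333

16.8333


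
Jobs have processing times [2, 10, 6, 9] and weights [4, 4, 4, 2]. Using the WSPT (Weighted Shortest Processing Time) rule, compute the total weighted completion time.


Compute p/w ratios and sort ascending (WSPT): [(2, 4), (6, 4), (10, 4), (9, 2)]
Compute weighted completion times:
  Job (p=2,w=4): C=2, w*C=4*2=8
  Job (p=6,w=4): C=8, w*C=4*8=32
  Job (p=10,w=4): C=18, w*C=4*18=72
  Job (p=9,w=2): C=27, w*C=2*27=54
Total weighted completion time = 166

166


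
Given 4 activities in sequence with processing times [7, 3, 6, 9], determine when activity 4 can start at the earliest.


Activity 4 starts after activities 1 through 3 complete.
Predecessor durations: [7, 3, 6]
ES = 7 + 3 + 6 = 16

16


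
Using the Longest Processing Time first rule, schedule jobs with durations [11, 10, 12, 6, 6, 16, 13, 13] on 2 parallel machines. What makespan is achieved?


Sort jobs in decreasing order (LPT): [16, 13, 13, 12, 11, 10, 6, 6]
Assign each job to the least loaded machine:
  Machine 1: jobs [16, 12, 10, 6], load = 44
  Machine 2: jobs [13, 13, 11, 6], load = 43
Makespan = max load = 44

44


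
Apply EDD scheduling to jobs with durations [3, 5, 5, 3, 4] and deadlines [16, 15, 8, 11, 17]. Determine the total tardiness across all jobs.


Sort by due date (EDD order): [(5, 8), (3, 11), (5, 15), (3, 16), (4, 17)]
Compute completion times and tardiness:
  Job 1: p=5, d=8, C=5, tardiness=max(0,5-8)=0
  Job 2: p=3, d=11, C=8, tardiness=max(0,8-11)=0
  Job 3: p=5, d=15, C=13, tardiness=max(0,13-15)=0
  Job 4: p=3, d=16, C=16, tardiness=max(0,16-16)=0
  Job 5: p=4, d=17, C=20, tardiness=max(0,20-17)=3
Total tardiness = 3

3


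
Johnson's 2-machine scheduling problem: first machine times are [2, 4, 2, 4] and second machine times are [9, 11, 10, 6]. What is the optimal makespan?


Apply Johnson's rule:
  Group 1 (a <= b): [(1, 2, 9), (3, 2, 10), (2, 4, 11), (4, 4, 6)]
  Group 2 (a > b): []
Optimal job order: [1, 3, 2, 4]
Schedule:
  Job 1: M1 done at 2, M2 done at 11
  Job 3: M1 done at 4, M2 done at 21
  Job 2: M1 done at 8, M2 done at 32
  Job 4: M1 done at 12, M2 done at 38
Makespan = 38

38


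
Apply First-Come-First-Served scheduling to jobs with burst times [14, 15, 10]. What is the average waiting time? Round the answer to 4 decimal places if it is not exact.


FCFS order (as given): [14, 15, 10]
Waiting times:
  Job 1: wait = 0
  Job 2: wait = 14
  Job 3: wait = 29
Sum of waiting times = 43
Average waiting time = 43/3 = 14.3333

14.3333


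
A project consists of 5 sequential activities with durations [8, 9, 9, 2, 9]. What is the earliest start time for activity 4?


Activity 4 starts after activities 1 through 3 complete.
Predecessor durations: [8, 9, 9]
ES = 8 + 9 + 9 = 26

26


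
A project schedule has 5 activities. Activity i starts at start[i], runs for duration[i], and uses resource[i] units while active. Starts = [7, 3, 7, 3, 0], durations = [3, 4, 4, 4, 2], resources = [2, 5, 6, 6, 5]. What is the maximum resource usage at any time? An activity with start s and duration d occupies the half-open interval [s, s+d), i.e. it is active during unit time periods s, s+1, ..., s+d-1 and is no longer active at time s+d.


Each activity i is active on [start_i, start_i + duration_i).
Compute total resource usage per time slot:
  t=0: active resources = [5], total = 5
  t=1: active resources = [5], total = 5
  t=2: active resources = [], total = 0
  t=3: active resources = [5, 6], total = 11
  t=4: active resources = [5, 6], total = 11
  t=5: active resources = [5, 6], total = 11
  t=6: active resources = [5, 6], total = 11
  t=7: active resources = [2, 6], total = 8
  t=8: active resources = [2, 6], total = 8
  t=9: active resources = [2, 6], total = 8
  t=10: active resources = [6], total = 6
Peak resource demand = 11

11


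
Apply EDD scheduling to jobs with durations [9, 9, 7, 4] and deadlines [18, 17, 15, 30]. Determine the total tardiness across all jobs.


Sort by due date (EDD order): [(7, 15), (9, 17), (9, 18), (4, 30)]
Compute completion times and tardiness:
  Job 1: p=7, d=15, C=7, tardiness=max(0,7-15)=0
  Job 2: p=9, d=17, C=16, tardiness=max(0,16-17)=0
  Job 3: p=9, d=18, C=25, tardiness=max(0,25-18)=7
  Job 4: p=4, d=30, C=29, tardiness=max(0,29-30)=0
Total tardiness = 7

7


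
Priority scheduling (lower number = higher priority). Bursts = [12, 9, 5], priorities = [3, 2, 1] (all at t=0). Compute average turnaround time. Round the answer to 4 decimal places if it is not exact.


Sort by priority (ascending = highest first):
Order: [(1, 5), (2, 9), (3, 12)]
Completion times:
  Priority 1, burst=5, C=5
  Priority 2, burst=9, C=14
  Priority 3, burst=12, C=26
Average turnaround = 45/3 = 15.0

15.0


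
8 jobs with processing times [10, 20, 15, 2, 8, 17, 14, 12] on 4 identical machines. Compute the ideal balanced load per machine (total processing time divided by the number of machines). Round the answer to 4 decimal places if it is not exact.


Total processing time = 10 + 20 + 15 + 2 + 8 + 17 + 14 + 12 = 98
Number of machines = 4
Ideal balanced load = 98 / 4 = 24.5

24.5


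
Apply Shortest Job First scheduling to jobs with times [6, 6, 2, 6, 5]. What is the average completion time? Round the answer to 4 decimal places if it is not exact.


SJF order (ascending): [2, 5, 6, 6, 6]
Completion times:
  Job 1: burst=2, C=2
  Job 2: burst=5, C=7
  Job 3: burst=6, C=13
  Job 4: burst=6, C=19
  Job 5: burst=6, C=25
Average completion = 66/5 = 13.2

13.2


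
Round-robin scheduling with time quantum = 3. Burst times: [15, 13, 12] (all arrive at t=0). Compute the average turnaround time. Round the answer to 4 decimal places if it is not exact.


Time quantum = 3
Execution trace:
  J1 runs 3 units, time = 3
  J2 runs 3 units, time = 6
  J3 runs 3 units, time = 9
  J1 runs 3 units, time = 12
  J2 runs 3 units, time = 15
  J3 runs 3 units, time = 18
  J1 runs 3 units, time = 21
  J2 runs 3 units, time = 24
  J3 runs 3 units, time = 27
  J1 runs 3 units, time = 30
  J2 runs 3 units, time = 33
  J3 runs 3 units, time = 36
  J1 runs 3 units, time = 39
  J2 runs 1 units, time = 40
Finish times: [39, 40, 36]
Average turnaround = 115/3 = 38.3333

38.3333


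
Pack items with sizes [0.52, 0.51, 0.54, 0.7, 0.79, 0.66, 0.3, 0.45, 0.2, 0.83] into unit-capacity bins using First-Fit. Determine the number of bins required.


Place items sequentially using First-Fit:
  Item 0.52 -> new Bin 1
  Item 0.51 -> new Bin 2
  Item 0.54 -> new Bin 3
  Item 0.7 -> new Bin 4
  Item 0.79 -> new Bin 5
  Item 0.66 -> new Bin 6
  Item 0.3 -> Bin 1 (now 0.82)
  Item 0.45 -> Bin 2 (now 0.96)
  Item 0.2 -> Bin 3 (now 0.74)
  Item 0.83 -> new Bin 7
Total bins used = 7

7


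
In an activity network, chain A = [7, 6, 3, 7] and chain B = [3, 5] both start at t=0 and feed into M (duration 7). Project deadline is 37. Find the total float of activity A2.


Forward pass: ES(A2) = sum of predecessors on chain A = 7
EF = ES + duration = 7 + 6 = 13
Backward pass: LF(M) = deadline = 37; LS(M) = 37 - 7 = 30
LF(A2) = LS(M) - sum(successors on chain A) = 30 - 10 = 20
LS = LF - duration = 20 - 6 = 14
Total float = LS - ES = 14 - 7 = 7

7


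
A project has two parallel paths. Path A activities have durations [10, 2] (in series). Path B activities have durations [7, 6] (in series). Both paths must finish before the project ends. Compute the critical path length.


Path A total = 10 + 2 = 12
Path B total = 7 + 6 = 13
Critical path = longest path = max(12, 13) = 13

13


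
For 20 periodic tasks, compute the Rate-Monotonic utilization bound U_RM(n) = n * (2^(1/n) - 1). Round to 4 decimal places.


Compute 2^(1/20) = 1.0352649238
Subtract 1: 1.0352649238 - 1 = 0.0352649238
Multiply by n: 20 * 0.0352649238 = 0.7052984760
Round to 4 dp: 0.7053

0.7053


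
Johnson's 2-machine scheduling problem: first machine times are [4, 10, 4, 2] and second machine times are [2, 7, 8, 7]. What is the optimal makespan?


Apply Johnson's rule:
  Group 1 (a <= b): [(4, 2, 7), (3, 4, 8)]
  Group 2 (a > b): [(2, 10, 7), (1, 4, 2)]
Optimal job order: [4, 3, 2, 1]
Schedule:
  Job 4: M1 done at 2, M2 done at 9
  Job 3: M1 done at 6, M2 done at 17
  Job 2: M1 done at 16, M2 done at 24
  Job 1: M1 done at 20, M2 done at 26
Makespan = 26

26


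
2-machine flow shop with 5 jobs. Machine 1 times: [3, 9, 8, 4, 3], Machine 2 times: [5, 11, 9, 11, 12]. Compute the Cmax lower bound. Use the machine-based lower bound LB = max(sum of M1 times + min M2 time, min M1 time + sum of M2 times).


LB1 = sum(M1 times) + min(M2 times) = 27 + 5 = 32
LB2 = min(M1 times) + sum(M2 times) = 3 + 48 = 51
Lower bound = max(LB1, LB2) = max(32, 51) = 51

51


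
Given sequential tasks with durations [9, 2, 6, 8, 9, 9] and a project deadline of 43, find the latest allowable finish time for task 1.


LF(activity 1) = deadline - sum of successor durations
Successors: activities 2 through 6 with durations [2, 6, 8, 9, 9]
Sum of successor durations = 34
LF = 43 - 34 = 9

9
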